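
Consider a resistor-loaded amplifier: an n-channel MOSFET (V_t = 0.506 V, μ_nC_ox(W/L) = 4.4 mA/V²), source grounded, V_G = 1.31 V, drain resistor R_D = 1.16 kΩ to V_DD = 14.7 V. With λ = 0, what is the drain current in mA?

I_D = 1.42 mA

V_GS = V_G = 1.31 V, so V_ov = 1.31 − 0.506 = 0.804 V.
Assume saturation: I_D = ½ k_n V_ov² = 0.5 × 4.4 × 0.804² = 1.42 mA, giving V_DS = V_DD − I_D R_D = 14.7 − 1.42 × 1.16 = 13.1 V.
V_DS = 13.1 V ≥ V_ov = 0.804 V, confirming saturation.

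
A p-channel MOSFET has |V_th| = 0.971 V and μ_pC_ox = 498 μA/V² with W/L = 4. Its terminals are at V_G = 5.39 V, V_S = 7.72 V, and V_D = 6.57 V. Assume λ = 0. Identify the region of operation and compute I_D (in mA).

Triode; I_D = 1.80 mA

V_SG = V_S − V_G = 7.72 − 5.39 = 2.33 V; V_SD = V_S − V_D = 7.72 − 6.57 = 1.15 V.
k_p = μ_pC_ox · (W/L) = 1.992 mA/V².
V_ov = V_SG − |V_th| = 2.33 − 0.971 = 1.36 V.
Since V_SD = 1.15 V < V_ov = 1.36 V, the device is in the triode region.
I_D = k_p [V_ov · V_SD − ½ V_SD²] = 1.992 × [1.36 × 1.15 − 0.5 × 1.15²] = 1.8 mA.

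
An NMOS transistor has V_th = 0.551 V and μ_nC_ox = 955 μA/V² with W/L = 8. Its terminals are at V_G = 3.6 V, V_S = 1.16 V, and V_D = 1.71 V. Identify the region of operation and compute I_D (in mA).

V_GS = V_G − V_S = 3.6 − 1.16 = 2.44 V; V_DS = V_D − V_S = 1.71 − 1.16 = 0.55 V.
k_n = μ_nC_ox · (W/L) = 7.64 mA/V².
V_ov = V_GS − V_th = 2.44 − 0.551 = 1.89 V.
Since V_DS = 0.55 V < V_ov = 1.89 V, the device is in the triode region.
I_D = k_n [V_ov · V_DS − ½ V_DS²] = 7.64 × [1.89 × 0.55 − 0.5 × 0.55²] = 6.78 mA.

Triode; I_D = 6.78 mA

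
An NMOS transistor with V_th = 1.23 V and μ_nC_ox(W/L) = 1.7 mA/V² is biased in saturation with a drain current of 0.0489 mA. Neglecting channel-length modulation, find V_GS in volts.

V_GS = 1.47 V

In saturation I_D = ½ k_n (V_GS − V_th)², so V_GS − V_th = √(2 I_D / k_n) = √(2 × 0.0489 / 1.7) = 0.24 V.
V_GS = 1.23 + 0.24 = 1.47 V.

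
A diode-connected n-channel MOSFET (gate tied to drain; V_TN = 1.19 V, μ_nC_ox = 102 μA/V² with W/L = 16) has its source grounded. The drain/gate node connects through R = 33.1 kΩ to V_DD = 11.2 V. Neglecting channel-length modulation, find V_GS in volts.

V_GS = 1.78 V

With gate tied to drain, V_GS = V_DS ≥ V_GS − V_TN, so the device is in saturation.
k_n = μ_nC_ox · (W/L) = 1.632 mA/V².
KCL at the drain: ½ k_n (V_GS − V_TN)² = (V_DD − V_GS)/R.
Let x = V_GS − 1.19. Then 27 x² + x − 10.01 = 0, giving x = 0.591 V (positive root), so V_GS = 1.78 V.
I_D = (V_DD − V_GS)/R = (11.2 − 1.78) / 33.1 = 0.285 mA.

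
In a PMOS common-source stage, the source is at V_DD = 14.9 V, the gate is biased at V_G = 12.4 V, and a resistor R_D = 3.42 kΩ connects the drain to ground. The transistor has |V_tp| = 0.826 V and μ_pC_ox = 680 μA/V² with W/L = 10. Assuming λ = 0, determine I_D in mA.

I_D = 4.23 mA

V_SG = V_DD − V_G = 14.9 − 12.4 = 2.5 V, so V_ov = 2.5 − 0.826 = 1.67 V.
k_p = μ_pC_ox · (W/L) = 6.8 mA/V².
Assume saturation: I_D = ½ k_p V_ov² = 0.5 × 6.8 × 1.67² = 9.53 mA, giving V_SD = V_DD − I_D R_D = 14.9 − 9.53 × 3.42 = -17.7 V.
But -17.7 V < V_ov = 1.67 V, so the device is actually in triode.
In triode I_D = k_p[V_ov V_SD − ½ V_SD²] and I_D = (V_DD − V_SD)/R_D. Equating: 11.6 V_SD² − 39.93 V_SD + 14.9 = 0, giving V_SD = 0.426 V (the root below V_ov).
I_D = (14.9 − 0.426) / 3.42 = 4.23 mA.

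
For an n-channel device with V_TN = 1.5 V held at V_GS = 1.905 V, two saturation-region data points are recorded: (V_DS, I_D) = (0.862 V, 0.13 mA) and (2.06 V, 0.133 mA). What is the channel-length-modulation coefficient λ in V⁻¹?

With V_GS fixed, I_D ∝ (1 + λ V_DS) in saturation, so I_D2/I_D1 = (1 + λ V_DS2)/(1 + λ V_DS1).
0.133/0.13 = 1.023 = (1 + 2.06 λ)/(1 + 0.862 λ).
Solving: λ (I_D1 V_DS2 − I_D2 V_DS1) = I_D2 − I_D1, so λ = (0.133 − 0.13) / (0.13 × 2.06 − 0.133 × 0.862) = 0.003 / 0.153 = 0.0196 V⁻¹.

λ = 0.0196 V⁻¹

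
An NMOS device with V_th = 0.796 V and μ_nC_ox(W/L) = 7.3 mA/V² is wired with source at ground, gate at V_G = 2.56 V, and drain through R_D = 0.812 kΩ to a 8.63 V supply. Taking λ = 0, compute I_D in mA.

V_GS = V_G = 2.56 V, so V_ov = 2.56 − 0.796 = 1.76 V.
Assume saturation: I_D = ½ k_n V_ov² = 0.5 × 7.3 × 1.76² = 11.4 mA, giving V_DS = V_DD − I_D R_D = 8.63 − 11.4 × 0.812 = -0.592 V.
But -0.592 V < V_ov = 1.76 V, so the device is actually in triode.
In triode I_D = k_n[V_ov V_DS − ½ V_DS²] and I_D = (V_DD − V_DS)/R_D. Equating: 2.96 V_DS² − 11.46 V_DS + 8.63 = 0, giving V_DS = 1.03 V (the root below V_ov).
I_D = (8.63 − 1.03) / 0.812 = 9.37 mA.

I_D = 9.37 mA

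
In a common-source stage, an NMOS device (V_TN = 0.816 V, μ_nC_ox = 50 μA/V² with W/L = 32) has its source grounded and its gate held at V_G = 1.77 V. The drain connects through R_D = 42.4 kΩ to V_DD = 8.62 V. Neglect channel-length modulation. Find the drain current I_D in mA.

I_D = 0.200 mA

V_GS = V_G = 1.77 V, so V_ov = 1.77 − 0.816 = 0.954 V.
k_n = μ_nC_ox · (W/L) = 1.6 mA/V².
Assume saturation: I_D = ½ k_n V_ov² = 0.5 × 1.6 × 0.954² = 0.728 mA, giving V_DS = V_DD − I_D R_D = 8.62 − 0.728 × 42.4 = -22.3 V.
But -22.3 V < V_ov = 0.954 V, so the device is actually in triode.
In triode I_D = k_n[V_ov V_DS − ½ V_DS²] and I_D = (V_DD − V_DS)/R_D. Equating: 33.9 V_DS² − 65.72 V_DS + 8.62 = 0, giving V_DS = 0.141 V (the root below V_ov).
I_D = (8.62 − 0.141) / 42.4 = 0.2 mA.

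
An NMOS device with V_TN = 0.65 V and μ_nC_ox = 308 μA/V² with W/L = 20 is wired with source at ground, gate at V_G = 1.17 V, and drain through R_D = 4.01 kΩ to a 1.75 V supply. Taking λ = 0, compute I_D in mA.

I_D = 0.400 mA

V_GS = V_G = 1.17 V, so V_ov = 1.17 − 0.65 = 0.52 V.
k_n = μ_nC_ox · (W/L) = 6.16 mA/V².
Assume saturation: I_D = ½ k_n V_ov² = 0.5 × 6.16 × 0.52² = 0.833 mA, giving V_DS = V_DD − I_D R_D = 1.75 − 0.833 × 4.01 = -1.59 V.
But -1.59 V < V_ov = 0.52 V, so the device is actually in triode.
In triode I_D = k_n[V_ov V_DS − ½ V_DS²] and I_D = (V_DD − V_DS)/R_D. Equating: 12.4 V_DS² − 13.84 V_DS + 1.75 = 0, giving V_DS = 0.145 V (the root below V_ov).
I_D = (1.75 − 0.145) / 4.01 = 0.4 mA.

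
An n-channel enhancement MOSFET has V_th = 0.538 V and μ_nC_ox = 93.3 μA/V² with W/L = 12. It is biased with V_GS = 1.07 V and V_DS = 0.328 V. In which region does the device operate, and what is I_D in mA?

Triode; I_D = 0.135 mA

k_n = μ_nC_ox · (W/L) = 1.12 mA/V².
V_ov = V_GS − V_th = 1.07 − 0.538 = 0.532 V.
Since V_DS = 0.328 V < V_ov = 0.532 V, the device is in the triode region.
I_D = k_n [V_ov · V_DS − ½ V_DS²] = 1.12 × [0.532 × 0.328 − 0.5 × 0.328²] = 0.135 mA.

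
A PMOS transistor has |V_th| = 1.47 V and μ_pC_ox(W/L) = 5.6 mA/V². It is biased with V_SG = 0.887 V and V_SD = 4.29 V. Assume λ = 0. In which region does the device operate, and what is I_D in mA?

V_SG = 0.887 V < |V_th| = 1.47 V, so the transistor is in cutoff.

Cutoff; I_D = 0 mA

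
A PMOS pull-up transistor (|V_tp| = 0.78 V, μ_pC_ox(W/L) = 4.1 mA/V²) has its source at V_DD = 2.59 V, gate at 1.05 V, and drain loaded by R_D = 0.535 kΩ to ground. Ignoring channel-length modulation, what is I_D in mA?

V_SG = V_DD − V_G = 2.59 − 1.05 = 1.54 V, so V_ov = 1.54 − 0.78 = 0.76 V.
Assume saturation: I_D = ½ k_p V_ov² = 0.5 × 4.1 × 0.76² = 1.18 mA, giving V_SD = V_DD − I_D R_D = 2.59 − 1.18 × 0.535 = 1.96 V.
V_SD = 1.96 V ≥ V_ov = 0.76 V, confirming saturation.

I_D = 1.18 mA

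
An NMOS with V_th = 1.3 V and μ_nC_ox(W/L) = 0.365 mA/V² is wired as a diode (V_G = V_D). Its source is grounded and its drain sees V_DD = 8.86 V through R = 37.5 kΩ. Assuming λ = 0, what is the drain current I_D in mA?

With gate tied to drain, V_GS = V_DS ≥ V_GS − V_th, so the device is in saturation.
KCL at the drain: ½ k_n (V_GS − V_th)² = (V_DD − V_GS)/R.
Let x = V_GS − 1.3. Then 6.84 x² + x − 7.56 = 0, giving x = 0.981 V (positive root), so V_GS = 2.28 V.
I_D = (V_DD − V_GS)/R = (8.86 − 2.28) / 37.5 = 0.175 mA.

I_D = 0.175 mA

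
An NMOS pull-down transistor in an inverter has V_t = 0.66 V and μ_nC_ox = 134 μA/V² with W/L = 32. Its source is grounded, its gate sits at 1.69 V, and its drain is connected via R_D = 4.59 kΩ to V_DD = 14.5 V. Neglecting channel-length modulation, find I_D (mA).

V_GS = V_G = 1.69 V, so V_ov = 1.69 − 0.66 = 1.03 V.
k_n = μ_nC_ox · (W/L) = 4.288 mA/V².
Assume saturation: I_D = ½ k_n V_ov² = 0.5 × 4.288 × 1.03² = 2.27 mA, giving V_DS = V_DD − I_D R_D = 14.5 − 2.27 × 4.59 = 4.06 V.
V_DS = 4.06 V ≥ V_ov = 1.03 V, confirming saturation.

I_D = 2.27 mA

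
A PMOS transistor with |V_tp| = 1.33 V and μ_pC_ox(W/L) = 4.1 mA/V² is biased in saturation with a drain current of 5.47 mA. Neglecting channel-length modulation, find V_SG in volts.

In saturation I_D = ½ k_p (V_SG − |V_tp|)², so V_SG − |V_tp| = √(2 I_D / k_p) = √(2 × 5.47 / 4.1) = 1.63 V.
V_SG = 1.33 + 1.63 = 2.96 V.

V_SG = 2.96 V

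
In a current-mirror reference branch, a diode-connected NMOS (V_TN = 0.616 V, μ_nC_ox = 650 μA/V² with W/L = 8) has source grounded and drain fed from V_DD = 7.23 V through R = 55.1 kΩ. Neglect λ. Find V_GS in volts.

With gate tied to drain, V_GS = V_DS ≥ V_GS − V_TN, so the device is in saturation.
k_n = μ_nC_ox · (W/L) = 5.2 mA/V².
KCL at the drain: ½ k_n (V_GS − V_TN)² = (V_DD − V_GS)/R.
Let x = V_GS − 0.616. Then 143 x² + x − 6.614 = 0, giving x = 0.211 V (positive root), so V_GS = 0.827 V.
I_D = (V_DD − V_GS)/R = (7.23 − 0.827) / 55.1 = 0.116 mA.

V_GS = 0.827 V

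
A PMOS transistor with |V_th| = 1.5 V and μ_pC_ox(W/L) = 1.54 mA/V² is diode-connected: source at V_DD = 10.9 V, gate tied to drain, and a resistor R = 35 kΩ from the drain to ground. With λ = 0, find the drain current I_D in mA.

With gate tied to drain, V_SG = V_SD ≥ V_SG − |V_th|, so the device is in saturation.
KCL at the drain: ½ k_p (V_SG − |V_th|)² = (V_DD − V_SG)/R.
Let x = V_SG − 1.5. Then 26.9 x² + x − 9.4 = 0, giving x = 0.572 V (positive root), so V_SG = 2.07 V.
I_D = (V_DD − V_SG)/R = (10.9 − 2.07) / 35 = 0.252 mA.

I_D = 0.252 mA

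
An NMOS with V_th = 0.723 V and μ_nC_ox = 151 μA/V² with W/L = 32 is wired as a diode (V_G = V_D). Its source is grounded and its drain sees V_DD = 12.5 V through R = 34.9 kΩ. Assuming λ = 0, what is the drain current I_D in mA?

With gate tied to drain, V_GS = V_DS ≥ V_GS − V_th, so the device is in saturation.
k_n = μ_nC_ox · (W/L) = 4.832 mA/V².
KCL at the drain: ½ k_n (V_GS − V_th)² = (V_DD − V_GS)/R.
Let x = V_GS − 0.723. Then 84.3 x² + x − 11.78 = 0, giving x = 0.368 V (positive root), so V_GS = 1.09 V.
I_D = (V_DD − V_GS)/R = (12.5 − 1.09) / 34.9 = 0.327 mA.

I_D = 0.327 mA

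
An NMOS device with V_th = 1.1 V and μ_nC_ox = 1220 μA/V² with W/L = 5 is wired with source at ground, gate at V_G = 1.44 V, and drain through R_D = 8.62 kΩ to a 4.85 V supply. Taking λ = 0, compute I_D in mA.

I_D = 0.353 mA

V_GS = V_G = 1.44 V, so V_ov = 1.44 − 1.1 = 0.34 V.
k_n = μ_nC_ox · (W/L) = 6.1 mA/V².
Assume saturation: I_D = ½ k_n V_ov² = 0.5 × 6.1 × 0.34² = 0.353 mA, giving V_DS = V_DD − I_D R_D = 4.85 − 0.353 × 8.62 = 1.81 V.
V_DS = 1.81 V ≥ V_ov = 0.34 V, confirming saturation.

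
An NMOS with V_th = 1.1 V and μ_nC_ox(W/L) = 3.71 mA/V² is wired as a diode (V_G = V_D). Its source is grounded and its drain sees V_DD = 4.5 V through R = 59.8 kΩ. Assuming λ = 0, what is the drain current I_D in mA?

I_D = 0.0540 mA

With gate tied to drain, V_GS = V_DS ≥ V_GS − V_th, so the device is in saturation.
KCL at the drain: ½ k_n (V_GS − V_th)² = (V_DD − V_GS)/R.
Let x = V_GS − 1.1. Then 111 x² + x − 3.4 = 0, giving x = 0.171 V (positive root), so V_GS = 1.27 V.
I_D = (V_DD − V_GS)/R = (4.5 − 1.27) / 59.8 = 0.054 mA.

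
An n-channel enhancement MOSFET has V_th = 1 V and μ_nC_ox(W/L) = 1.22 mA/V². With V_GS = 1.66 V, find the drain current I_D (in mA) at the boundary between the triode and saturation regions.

At the boundary V_DS = V_ov = V_GS − V_th = 1.66 − 1 = 0.66 V.
I_D = ½ k_n V_ov² = 0.5 × 1.22 × 0.66² = 0.266 mA.

I_D = 0.266 mA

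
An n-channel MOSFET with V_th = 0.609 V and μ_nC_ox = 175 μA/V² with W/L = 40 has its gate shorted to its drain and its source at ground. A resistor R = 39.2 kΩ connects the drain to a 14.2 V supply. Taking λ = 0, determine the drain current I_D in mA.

With gate tied to drain, V_GS = V_DS ≥ V_GS − V_th, so the device is in saturation.
k_n = μ_nC_ox · (W/L) = 7 mA/V².
KCL at the drain: ½ k_n (V_GS − V_th)² = (V_DD − V_GS)/R.
Let x = V_GS − 0.609. Then 137 x² + x − 13.59 = 0, giving x = 0.311 V (positive root), so V_GS = 0.92 V.
I_D = (V_DD − V_GS)/R = (14.2 − 0.92) / 39.2 = 0.339 mA.

I_D = 0.339 mA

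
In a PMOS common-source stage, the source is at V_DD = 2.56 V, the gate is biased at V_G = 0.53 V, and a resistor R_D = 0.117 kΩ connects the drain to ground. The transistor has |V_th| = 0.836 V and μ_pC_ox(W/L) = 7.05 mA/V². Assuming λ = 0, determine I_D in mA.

I_D = 5.03 mA

V_SG = V_DD − V_G = 2.56 − 0.53 = 2.03 V, so V_ov = 2.03 − 0.836 = 1.19 V.
Assume saturation: I_D = ½ k_p V_ov² = 0.5 × 7.05 × 1.19² = 5.03 mA, giving V_SD = V_DD − I_D R_D = 2.56 − 5.03 × 0.117 = 1.97 V.
V_SD = 1.97 V ≥ V_ov = 1.19 V, confirming saturation.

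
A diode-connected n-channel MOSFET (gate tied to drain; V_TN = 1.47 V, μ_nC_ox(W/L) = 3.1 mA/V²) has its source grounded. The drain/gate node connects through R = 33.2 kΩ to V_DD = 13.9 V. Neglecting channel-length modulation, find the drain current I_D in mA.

I_D = 0.360 mA

With gate tied to drain, V_GS = V_DS ≥ V_GS − V_TN, so the device is in saturation.
KCL at the drain: ½ k_n (V_GS − V_TN)² = (V_DD − V_GS)/R.
Let x = V_GS − 1.47. Then 51.5 x² + x − 12.43 = 0, giving x = 0.482 V (positive root), so V_GS = 1.95 V.
I_D = (V_DD − V_GS)/R = (13.9 − 1.95) / 33.2 = 0.36 mA.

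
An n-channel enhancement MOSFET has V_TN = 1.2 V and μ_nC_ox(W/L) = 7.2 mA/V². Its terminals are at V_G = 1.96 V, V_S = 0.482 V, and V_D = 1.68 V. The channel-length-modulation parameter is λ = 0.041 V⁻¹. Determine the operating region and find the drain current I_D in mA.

Saturation; I_D = 0.292 mA

V_GS = V_G − V_S = 1.96 − 0.482 = 1.48 V; V_DS = V_D − V_S = 1.68 − 0.482 = 1.2 V.
V_ov = V_GS − V_TN = 1.48 − 1.2 = 0.278 V.
Since V_DS = 1.2 V ≥ V_ov = 0.278 V, the device is in saturation.
I_D = ½ k_n V_ov² (1 + λ V_DS) = 0.5 × 7.2 × 0.278² × (1 + 0.041 × 1.2) = 0.292 mA.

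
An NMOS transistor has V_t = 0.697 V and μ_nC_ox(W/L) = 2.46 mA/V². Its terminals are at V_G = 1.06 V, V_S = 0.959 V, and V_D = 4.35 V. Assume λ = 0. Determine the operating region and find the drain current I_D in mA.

V_GS = V_G − V_S = 1.06 − 0.959 = 0.101 V; V_DS = V_D − V_S = 4.35 − 0.959 = 3.39 V.
V_GS = 0.101 V < V_t = 0.697 V, so the transistor is in cutoff.

Cutoff; I_D = 0 mA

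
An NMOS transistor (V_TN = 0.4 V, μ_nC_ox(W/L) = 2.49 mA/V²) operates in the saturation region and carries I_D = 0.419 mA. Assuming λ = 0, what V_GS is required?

In saturation I_D = ½ k_n (V_GS − V_TN)², so V_GS − V_TN = √(2 I_D / k_n) = √(2 × 0.419 / 2.49) = 0.58 V.
V_GS = 0.4 + 0.58 = 0.98 V.

V_GS = 0.980 V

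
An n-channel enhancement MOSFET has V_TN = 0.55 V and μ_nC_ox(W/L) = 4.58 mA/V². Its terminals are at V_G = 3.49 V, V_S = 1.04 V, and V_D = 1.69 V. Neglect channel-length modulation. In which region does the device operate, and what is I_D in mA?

Triode; I_D = 4.69 mA

V_GS = V_G − V_S = 3.49 − 1.04 = 2.45 V; V_DS = V_D − V_S = 1.69 − 1.04 = 0.65 V.
V_ov = V_GS − V_TN = 2.45 − 0.55 = 1.9 V.
Since V_DS = 0.65 V < V_ov = 1.9 V, the device is in the triode region.
I_D = k_n [V_ov · V_DS − ½ V_DS²] = 4.58 × [1.9 × 0.65 − 0.5 × 0.65²] = 4.69 mA.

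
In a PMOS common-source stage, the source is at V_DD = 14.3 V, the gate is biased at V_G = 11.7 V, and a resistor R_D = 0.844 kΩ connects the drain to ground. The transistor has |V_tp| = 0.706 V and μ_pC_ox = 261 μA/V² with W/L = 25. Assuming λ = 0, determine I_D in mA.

I_D = 11.7 mA

V_SG = V_DD − V_G = 14.3 − 11.7 = 2.6 V, so V_ov = 2.6 − 0.706 = 1.89 V.
k_p = μ_pC_ox · (W/L) = 6.525 mA/V².
Assume saturation: I_D = ½ k_p V_ov² = 0.5 × 6.525 × 1.89² = 11.7 mA, giving V_SD = V_DD − I_D R_D = 14.3 − 11.7 × 0.844 = 4.42 V.
V_SD = 4.42 V ≥ V_ov = 1.89 V, confirming saturation.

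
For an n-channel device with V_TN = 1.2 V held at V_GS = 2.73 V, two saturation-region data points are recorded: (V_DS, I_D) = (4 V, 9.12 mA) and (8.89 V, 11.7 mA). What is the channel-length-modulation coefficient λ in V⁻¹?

With V_GS fixed, I_D ∝ (1 + λ V_DS) in saturation, so I_D2/I_D1 = (1 + λ V_DS2)/(1 + λ V_DS1).
11.7/9.12 = 1.283 = (1 + 8.89 λ)/(1 + 4 λ).
Solving: λ (I_D1 V_DS2 − I_D2 V_DS1) = I_D2 − I_D1, so λ = (11.7 − 9.12) / (9.12 × 8.89 − 11.7 × 4) = 2.58 / 34.3 = 0.0753 V⁻¹.

λ = 0.0753 V⁻¹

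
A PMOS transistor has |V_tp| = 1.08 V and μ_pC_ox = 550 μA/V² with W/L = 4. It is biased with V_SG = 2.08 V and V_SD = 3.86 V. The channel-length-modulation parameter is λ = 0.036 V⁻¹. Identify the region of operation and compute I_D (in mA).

k_p = μ_pC_ox · (W/L) = 2.2 mA/V².
V_ov = V_SG − |V_tp| = 2.08 − 1.08 = 1 V.
Since V_SD = 3.86 V ≥ V_ov = 1 V, the device is in saturation.
I_D = ½ k_p V_ov² (1 + λ V_SD) = 0.5 × 2.2 × 1² × (1 + 0.036 × 3.86) = 1.25 mA.

Saturation; I_D = 1.25 mA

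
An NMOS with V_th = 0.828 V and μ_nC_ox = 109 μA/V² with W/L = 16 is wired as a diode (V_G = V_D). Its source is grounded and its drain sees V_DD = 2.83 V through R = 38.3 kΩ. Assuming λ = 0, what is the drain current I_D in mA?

I_D = 0.0463 mA

With gate tied to drain, V_GS = V_DS ≥ V_GS − V_th, so the device is in saturation.
k_n = μ_nC_ox · (W/L) = 1.744 mA/V².
KCL at the drain: ½ k_n (V_GS − V_th)² = (V_DD − V_GS)/R.
Let x = V_GS − 0.828. Then 33.4 x² + x − 2.002 = 0, giving x = 0.23 V (positive root), so V_GS = 1.06 V.
I_D = (V_DD − V_GS)/R = (2.83 − 1.06) / 38.3 = 0.0463 mA.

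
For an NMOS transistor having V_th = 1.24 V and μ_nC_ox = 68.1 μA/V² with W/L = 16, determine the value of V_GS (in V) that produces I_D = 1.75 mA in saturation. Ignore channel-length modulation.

V_GS = 3.03 V

k_n = μ_nC_ox · (W/L) = 1.09 mA/V².
In saturation I_D = ½ k_n (V_GS − V_th)², so V_GS − V_th = √(2 I_D / k_n) = √(2 × 1.75 / 1.09) = 1.79 V.
V_GS = 1.24 + 1.79 = 3.03 V.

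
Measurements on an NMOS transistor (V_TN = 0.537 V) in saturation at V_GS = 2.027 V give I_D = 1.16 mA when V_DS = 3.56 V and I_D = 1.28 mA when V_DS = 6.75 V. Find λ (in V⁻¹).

λ = 0.0367 V⁻¹

With V_GS fixed, I_D ∝ (1 + λ V_DS) in saturation, so I_D2/I_D1 = (1 + λ V_DS2)/(1 + λ V_DS1).
1.28/1.16 = 1.103 = (1 + 6.75 λ)/(1 + 3.56 λ).
Solving: λ (I_D1 V_DS2 − I_D2 V_DS1) = I_D2 − I_D1, so λ = (1.28 − 1.16) / (1.16 × 6.75 − 1.28 × 3.56) = 0.12 / 3.27 = 0.0367 V⁻¹.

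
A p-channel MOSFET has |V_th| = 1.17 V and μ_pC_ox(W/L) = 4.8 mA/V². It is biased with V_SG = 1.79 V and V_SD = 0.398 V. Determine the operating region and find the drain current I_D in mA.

V_ov = V_SG − |V_th| = 1.79 − 1.17 = 0.62 V.
Since V_SD = 0.398 V < V_ov = 0.62 V, the device is in the triode region.
I_D = k_p [V_ov · V_SD − ½ V_SD²] = 4.8 × [0.62 × 0.398 − 0.5 × 0.398²] = 0.804 mA.

Triode; I_D = 0.804 mA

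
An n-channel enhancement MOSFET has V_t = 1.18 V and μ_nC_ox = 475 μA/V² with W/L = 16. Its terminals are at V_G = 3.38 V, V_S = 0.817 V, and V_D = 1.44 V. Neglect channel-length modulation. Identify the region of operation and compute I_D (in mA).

Triode; I_D = 5.07 mA

V_GS = V_G − V_S = 3.38 − 0.817 = 2.56 V; V_DS = V_D − V_S = 1.44 − 0.817 = 0.623 V.
k_n = μ_nC_ox · (W/L) = 7.6 mA/V².
V_ov = V_GS − V_t = 2.56 − 1.18 = 1.38 V.
Since V_DS = 0.623 V < V_ov = 1.38 V, the device is in the triode region.
I_D = k_n [V_ov · V_DS − ½ V_DS²] = 7.6 × [1.38 × 0.623 − 0.5 × 0.623²] = 5.07 mA.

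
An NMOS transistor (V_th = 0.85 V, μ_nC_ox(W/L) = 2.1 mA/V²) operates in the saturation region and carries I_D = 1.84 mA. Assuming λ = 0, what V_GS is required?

In saturation I_D = ½ k_n (V_GS − V_th)², so V_GS − V_th = √(2 I_D / k_n) = √(2 × 1.84 / 2.1) = 1.32 V.
V_GS = 0.85 + 1.32 = 2.17 V.

V_GS = 2.17 V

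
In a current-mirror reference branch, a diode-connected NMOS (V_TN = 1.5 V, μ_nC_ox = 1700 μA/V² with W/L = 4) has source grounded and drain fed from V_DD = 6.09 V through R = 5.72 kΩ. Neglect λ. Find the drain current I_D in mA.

With gate tied to drain, V_GS = V_DS ≥ V_GS − V_TN, so the device is in saturation.
k_n = μ_nC_ox · (W/L) = 6.8 mA/V².
KCL at the drain: ½ k_n (V_GS − V_TN)² = (V_DD − V_GS)/R.
Let x = V_GS − 1.5. Then 19.4 x² + x − 4.59 = 0, giving x = 0.461 V (positive root), so V_GS = 1.96 V.
I_D = (V_DD − V_GS)/R = (6.09 − 1.96) / 5.72 = 0.722 mA.

I_D = 0.722 mA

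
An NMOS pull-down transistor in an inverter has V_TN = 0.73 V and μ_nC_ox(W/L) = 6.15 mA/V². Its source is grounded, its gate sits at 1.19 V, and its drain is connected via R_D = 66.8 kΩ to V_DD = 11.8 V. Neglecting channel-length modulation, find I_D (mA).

I_D = 0.176 mA

V_GS = V_G = 1.19 V, so V_ov = 1.19 − 0.73 = 0.46 V.
Assume saturation: I_D = ½ k_n V_ov² = 0.5 × 6.15 × 0.46² = 0.651 mA, giving V_DS = V_DD − I_D R_D = 11.8 − 0.651 × 66.8 = -31.7 V.
But -31.7 V < V_ov = 0.46 V, so the device is actually in triode.
In triode I_D = k_n[V_ov V_DS − ½ V_DS²] and I_D = (V_DD − V_DS)/R_D. Equating: 205 V_DS² − 190 V_DS + 11.8 = 0, giving V_DS = 0.067 V (the root below V_ov).
I_D = (11.8 − 0.067) / 66.8 = 0.176 mA.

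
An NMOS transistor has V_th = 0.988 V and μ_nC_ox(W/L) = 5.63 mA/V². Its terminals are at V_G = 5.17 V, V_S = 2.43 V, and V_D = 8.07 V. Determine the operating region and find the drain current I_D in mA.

V_GS = V_G − V_S = 5.17 − 2.43 = 2.74 V; V_DS = V_D − V_S = 8.07 − 2.43 = 5.64 V.
V_ov = V_GS − V_th = 2.74 − 0.988 = 1.75 V.
Since V_DS = 5.64 V ≥ V_ov = 1.75 V, the device is in saturation.
I_D = ½ k_n V_ov² = 0.5 × 5.63 × 1.75² = 8.64 mA.

Saturation; I_D = 8.64 mA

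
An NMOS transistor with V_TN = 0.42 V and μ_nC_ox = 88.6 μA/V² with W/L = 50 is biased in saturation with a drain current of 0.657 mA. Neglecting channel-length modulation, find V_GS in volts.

k_n = μ_nC_ox · (W/L) = 4.43 mA/V².
In saturation I_D = ½ k_n (V_GS − V_TN)², so V_GS − V_TN = √(2 I_D / k_n) = √(2 × 0.657 / 4.43) = 0.545 V.
V_GS = 0.42 + 0.545 = 0.965 V.

V_GS = 0.965 V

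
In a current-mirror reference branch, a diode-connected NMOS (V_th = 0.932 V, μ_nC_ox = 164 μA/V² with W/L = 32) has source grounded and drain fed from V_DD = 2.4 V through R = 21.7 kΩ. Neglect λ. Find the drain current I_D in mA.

I_D = 0.0606 mA

With gate tied to drain, V_GS = V_DS ≥ V_GS − V_th, so the device is in saturation.
k_n = μ_nC_ox · (W/L) = 5.248 mA/V².
KCL at the drain: ½ k_n (V_GS − V_th)² = (V_DD − V_GS)/R.
Let x = V_GS − 0.932. Then 56.9 x² + x − 1.468 = 0, giving x = 0.152 V (positive root), so V_GS = 1.08 V.
I_D = (V_DD − V_GS)/R = (2.4 − 1.08) / 21.7 = 0.0606 mA.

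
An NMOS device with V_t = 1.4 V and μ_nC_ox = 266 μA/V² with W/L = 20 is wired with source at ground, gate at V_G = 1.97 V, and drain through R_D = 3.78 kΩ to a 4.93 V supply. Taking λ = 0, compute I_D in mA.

I_D = 0.864 mA

V_GS = V_G = 1.97 V, so V_ov = 1.97 − 1.4 = 0.57 V.
k_n = μ_nC_ox · (W/L) = 5.32 mA/V².
Assume saturation: I_D = ½ k_n V_ov² = 0.5 × 5.32 × 0.57² = 0.864 mA, giving V_DS = V_DD − I_D R_D = 4.93 − 0.864 × 3.78 = 1.66 V.
V_DS = 1.66 V ≥ V_ov = 0.57 V, confirming saturation.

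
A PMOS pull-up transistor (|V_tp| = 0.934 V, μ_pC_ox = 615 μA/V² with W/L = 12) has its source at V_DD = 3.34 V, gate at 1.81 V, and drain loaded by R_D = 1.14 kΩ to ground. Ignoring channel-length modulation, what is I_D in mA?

I_D = 1.31 mA

V_SG = V_DD − V_G = 3.34 − 1.81 = 1.53 V, so V_ov = 1.53 − 0.934 = 0.596 V.
k_p = μ_pC_ox · (W/L) = 7.38 mA/V².
Assume saturation: I_D = ½ k_p V_ov² = 0.5 × 7.38 × 0.596² = 1.31 mA, giving V_SD = V_DD − I_D R_D = 3.34 − 1.31 × 1.14 = 1.85 V.
V_SD = 1.85 V ≥ V_ov = 0.596 V, confirming saturation.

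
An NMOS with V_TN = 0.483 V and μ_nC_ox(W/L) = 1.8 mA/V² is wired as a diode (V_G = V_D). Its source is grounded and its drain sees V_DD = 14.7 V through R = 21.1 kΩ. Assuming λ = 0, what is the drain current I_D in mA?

I_D = 0.634 mA

With gate tied to drain, V_GS = V_DS ≥ V_GS − V_TN, so the device is in saturation.
KCL at the drain: ½ k_n (V_GS − V_TN)² = (V_DD − V_GS)/R.
Let x = V_GS − 0.483. Then 19 x² + x − 14.22 = 0, giving x = 0.839 V (positive root), so V_GS = 1.32 V.
I_D = (V_DD − V_GS)/R = (14.7 − 1.32) / 21.1 = 0.634 mA.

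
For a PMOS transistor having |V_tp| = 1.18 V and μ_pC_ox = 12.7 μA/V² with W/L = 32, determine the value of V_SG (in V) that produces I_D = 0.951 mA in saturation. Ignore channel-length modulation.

k_p = μ_pC_ox · (W/L) = 0.4064 mA/V².
In saturation I_D = ½ k_p (V_SG − |V_tp|)², so V_SG − |V_tp| = √(2 I_D / k_p) = √(2 × 0.951 / 0.4064) = 2.16 V.
V_SG = 1.18 + 2.16 = 3.34 V.

V_SG = 3.34 V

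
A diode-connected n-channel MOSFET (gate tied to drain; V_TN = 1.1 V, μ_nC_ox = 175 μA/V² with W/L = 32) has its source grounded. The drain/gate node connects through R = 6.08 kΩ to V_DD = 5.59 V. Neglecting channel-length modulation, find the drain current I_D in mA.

I_D = 0.659 mA

With gate tied to drain, V_GS = V_DS ≥ V_GS − V_TN, so the device is in saturation.
k_n = μ_nC_ox · (W/L) = 5.6 mA/V².
KCL at the drain: ½ k_n (V_GS − V_TN)² = (V_DD − V_GS)/R.
Let x = V_GS − 1.1. Then 17 x² + x − 4.49 = 0, giving x = 0.485 V (positive root), so V_GS = 1.59 V.
I_D = (V_DD − V_GS)/R = (5.59 − 1.59) / 6.08 = 0.659 mA.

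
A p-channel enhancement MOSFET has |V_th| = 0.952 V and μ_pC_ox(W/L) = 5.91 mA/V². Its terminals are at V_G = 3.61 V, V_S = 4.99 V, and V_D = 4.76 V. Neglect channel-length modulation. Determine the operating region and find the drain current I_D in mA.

Triode; I_D = 0.425 mA

V_SG = V_S − V_G = 4.99 − 3.61 = 1.38 V; V_SD = V_S − V_D = 4.99 − 4.76 = 0.23 V.
V_ov = V_SG − |V_th| = 1.38 − 0.952 = 0.428 V.
Since V_SD = 0.23 V < V_ov = 0.428 V, the device is in the triode region.
I_D = k_p [V_ov · V_SD − ½ V_SD²] = 5.91 × [0.428 × 0.23 − 0.5 × 0.23²] = 0.425 mA.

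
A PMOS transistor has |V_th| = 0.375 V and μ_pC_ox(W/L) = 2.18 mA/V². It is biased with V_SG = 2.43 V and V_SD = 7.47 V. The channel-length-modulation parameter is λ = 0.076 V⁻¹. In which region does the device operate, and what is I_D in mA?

Saturation; I_D = 7.22 mA

V_ov = V_SG − |V_th| = 2.43 − 0.375 = 2.06 V.
Since V_SD = 7.47 V ≥ V_ov = 2.06 V, the device is in saturation.
I_D = ½ k_p V_ov² (1 + λ V_SD) = 0.5 × 2.18 × 2.06² × (1 + 0.076 × 7.47) = 7.22 mA.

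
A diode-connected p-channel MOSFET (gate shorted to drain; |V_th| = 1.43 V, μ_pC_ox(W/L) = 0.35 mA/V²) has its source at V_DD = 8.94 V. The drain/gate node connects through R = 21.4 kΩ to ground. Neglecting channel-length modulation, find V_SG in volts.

V_SG = 2.72 V

With gate tied to drain, V_SG = V_SD ≥ V_SG − |V_th|, so the device is in saturation.
KCL at the drain: ½ k_p (V_SG − |V_th|)² = (V_DD − V_SG)/R.
Let x = V_SG − 1.43. Then 3.74 x² + x − 7.51 = 0, giving x = 1.29 V (positive root), so V_SG = 2.72 V.
I_D = (V_DD − V_SG)/R = (8.94 − 2.72) / 21.4 = 0.291 mA.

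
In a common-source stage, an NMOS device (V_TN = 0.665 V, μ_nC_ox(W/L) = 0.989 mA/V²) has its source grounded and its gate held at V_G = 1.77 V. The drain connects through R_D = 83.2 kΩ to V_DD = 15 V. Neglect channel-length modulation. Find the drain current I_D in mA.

I_D = 0.178 mA

V_GS = V_G = 1.77 V, so V_ov = 1.77 − 0.665 = 1.1 V.
Assume saturation: I_D = ½ k_n V_ov² = 0.5 × 0.989 × 1.1² = 0.604 mA, giving V_DS = V_DD − I_D R_D = 15 − 0.604 × 83.2 = -35.2 V.
But -35.2 V < V_ov = 1.1 V, so the device is actually in triode.
In triode I_D = k_n[V_ov V_DS − ½ V_DS²] and I_D = (V_DD − V_DS)/R_D. Equating: 41.1 V_DS² − 91.92 V_DS + 15 = 0, giving V_DS = 0.177 V (the root below V_ov).
I_D = (15 − 0.177) / 83.2 = 0.178 mA.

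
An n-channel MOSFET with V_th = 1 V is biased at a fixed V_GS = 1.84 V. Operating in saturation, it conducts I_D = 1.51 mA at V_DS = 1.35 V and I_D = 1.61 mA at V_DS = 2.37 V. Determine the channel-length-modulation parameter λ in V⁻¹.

With V_GS fixed, I_D ∝ (1 + λ V_DS) in saturation, so I_D2/I_D1 = (1 + λ V_DS2)/(1 + λ V_DS1).
1.61/1.51 = 1.066 = (1 + 2.37 λ)/(1 + 1.35 λ).
Solving: λ (I_D1 V_DS2 − I_D2 V_DS1) = I_D2 − I_D1, so λ = (1.61 − 1.51) / (1.51 × 2.37 − 1.61 × 1.35) = 0.1 / 1.41 = 0.0712 V⁻¹.

λ = 0.0712 V⁻¹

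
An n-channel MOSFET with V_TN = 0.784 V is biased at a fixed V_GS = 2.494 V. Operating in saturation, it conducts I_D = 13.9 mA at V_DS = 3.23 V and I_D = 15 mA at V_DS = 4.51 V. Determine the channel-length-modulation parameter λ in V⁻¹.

λ = 0.0773 V⁻¹

With V_GS fixed, I_D ∝ (1 + λ V_DS) in saturation, so I_D2/I_D1 = (1 + λ V_DS2)/(1 + λ V_DS1).
15/13.9 = 1.079 = (1 + 4.51 λ)/(1 + 3.23 λ).
Solving: λ (I_D1 V_DS2 − I_D2 V_DS1) = I_D2 − I_D1, so λ = (15 − 13.9) / (13.9 × 4.51 − 15 × 3.23) = 1.1 / 14.2 = 0.0773 V⁻¹.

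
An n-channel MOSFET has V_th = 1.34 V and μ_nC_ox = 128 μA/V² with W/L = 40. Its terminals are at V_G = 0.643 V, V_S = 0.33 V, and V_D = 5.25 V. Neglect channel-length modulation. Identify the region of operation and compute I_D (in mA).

Cutoff; I_D = 0 mA

V_GS = V_G − V_S = 0.643 − 0.33 = 0.313 V; V_DS = V_D − V_S = 5.25 − 0.33 = 4.92 V.
V_GS = 0.313 V < V_th = 1.34 V, so the transistor is in cutoff.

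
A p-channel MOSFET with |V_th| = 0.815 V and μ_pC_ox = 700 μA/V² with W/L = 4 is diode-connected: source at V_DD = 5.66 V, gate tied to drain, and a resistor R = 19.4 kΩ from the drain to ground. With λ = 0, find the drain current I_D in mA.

With gate tied to drain, V_SG = V_SD ≥ V_SG − |V_th|, so the device is in saturation.
k_p = μ_pC_ox · (W/L) = 2.8 mA/V².
KCL at the drain: ½ k_p (V_SG − |V_th|)² = (V_DD − V_SG)/R.
Let x = V_SG − 0.815. Then 27.2 x² + x − 4.845 = 0, giving x = 0.404 V (positive root), so V_SG = 1.22 V.
I_D = (V_DD − V_SG)/R = (5.66 − 1.22) / 19.4 = 0.229 mA.

I_D = 0.229 mA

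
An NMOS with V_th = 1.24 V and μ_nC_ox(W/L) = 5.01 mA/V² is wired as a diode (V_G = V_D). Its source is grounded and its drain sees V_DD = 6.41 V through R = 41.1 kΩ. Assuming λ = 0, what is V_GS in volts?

With gate tied to drain, V_GS = V_DS ≥ V_GS − V_th, so the device is in saturation.
KCL at the drain: ½ k_n (V_GS − V_th)² = (V_DD − V_GS)/R.
Let x = V_GS − 1.24. Then 103 x² + x − 5.17 = 0, giving x = 0.219 V (positive root), so V_GS = 1.46 V.
I_D = (V_DD − V_GS)/R = (6.41 − 1.46) / 41.1 = 0.12 mA.

V_GS = 1.46 V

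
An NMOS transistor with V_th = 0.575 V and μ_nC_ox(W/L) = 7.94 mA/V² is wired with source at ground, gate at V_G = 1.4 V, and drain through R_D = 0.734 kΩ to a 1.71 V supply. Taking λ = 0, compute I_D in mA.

V_GS = V_G = 1.4 V, so V_ov = 1.4 − 0.575 = 0.825 V.
Assume saturation: I_D = ½ k_n V_ov² = 0.5 × 7.94 × 0.825² = 2.7 mA, giving V_DS = V_DD − I_D R_D = 1.71 − 2.7 × 0.734 = -0.273 V.
But -0.273 V < V_ov = 0.825 V, so the device is actually in triode.
In triode I_D = k_n[V_ov V_DS − ½ V_DS²] and I_D = (V_DD − V_DS)/R_D. Equating: 2.91 V_DS² − 5.808 V_DS + 1.71 = 0, giving V_DS = 0.359 V (the root below V_ov).
I_D = (1.71 − 0.359) / 0.734 = 1.84 mA.

I_D = 1.84 mA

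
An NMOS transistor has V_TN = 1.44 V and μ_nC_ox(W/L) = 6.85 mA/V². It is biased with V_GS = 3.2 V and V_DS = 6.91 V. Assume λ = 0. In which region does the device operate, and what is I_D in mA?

V_ov = V_GS − V_TN = 3.2 − 1.44 = 1.76 V.
Since V_DS = 6.91 V ≥ V_ov = 1.76 V, the device is in saturation.
I_D = ½ k_n V_ov² = 0.5 × 6.85 × 1.76² = 10.6 mA.

Saturation; I_D = 10.6 mA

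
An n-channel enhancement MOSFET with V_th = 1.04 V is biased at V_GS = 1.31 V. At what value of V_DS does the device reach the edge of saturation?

V_DS,sat = 0.270 V

The boundary between triode and saturation is V_DS = V_GS − V_th = V_ov.
V_ov = 1.31 − 1.04 = 0.27 V.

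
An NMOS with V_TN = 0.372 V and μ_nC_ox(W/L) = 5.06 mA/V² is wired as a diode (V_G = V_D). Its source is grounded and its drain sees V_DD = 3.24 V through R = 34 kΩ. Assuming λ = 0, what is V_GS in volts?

V_GS = 0.549 V

With gate tied to drain, V_GS = V_DS ≥ V_GS − V_TN, so the device is in saturation.
KCL at the drain: ½ k_n (V_GS − V_TN)² = (V_DD − V_GS)/R.
Let x = V_GS − 0.372. Then 86 x² + x − 2.868 = 0, giving x = 0.177 V (positive root), so V_GS = 0.549 V.
I_D = (V_DD − V_GS)/R = (3.24 − 0.549) / 34 = 0.0792 mA.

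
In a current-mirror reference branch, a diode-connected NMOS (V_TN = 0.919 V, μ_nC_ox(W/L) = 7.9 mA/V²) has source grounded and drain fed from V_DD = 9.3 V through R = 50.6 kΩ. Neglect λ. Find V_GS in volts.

With gate tied to drain, V_GS = V_DS ≥ V_GS − V_TN, so the device is in saturation.
KCL at the drain: ½ k_n (V_GS − V_TN)² = (V_DD − V_GS)/R.
Let x = V_GS − 0.919. Then 200 x² + x − 8.381 = 0, giving x = 0.202 V (positive root), so V_GS = 1.12 V.
I_D = (V_DD − V_GS)/R = (9.3 − 1.12) / 50.6 = 0.162 mA.

V_GS = 1.12 V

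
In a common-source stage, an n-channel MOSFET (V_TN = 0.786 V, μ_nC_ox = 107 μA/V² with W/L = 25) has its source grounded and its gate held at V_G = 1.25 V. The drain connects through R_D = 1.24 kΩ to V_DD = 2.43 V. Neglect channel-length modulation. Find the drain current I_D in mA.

I_D = 0.288 mA

V_GS = V_G = 1.25 V, so V_ov = 1.25 − 0.786 = 0.464 V.
k_n = μ_nC_ox · (W/L) = 2.675 mA/V².
Assume saturation: I_D = ½ k_n V_ov² = 0.5 × 2.675 × 0.464² = 0.288 mA, giving V_DS = V_DD − I_D R_D = 2.43 − 0.288 × 1.24 = 2.07 V.
V_DS = 2.07 V ≥ V_ov = 0.464 V, confirming saturation.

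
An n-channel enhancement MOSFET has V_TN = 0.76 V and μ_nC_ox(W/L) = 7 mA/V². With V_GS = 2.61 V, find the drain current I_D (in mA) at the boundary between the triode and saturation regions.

I_D = 12.0 mA

At the boundary V_DS = V_ov = V_GS − V_TN = 2.61 − 0.76 = 1.85 V.
I_D = ½ k_n V_ov² = 0.5 × 7 × 1.85² = 12 mA.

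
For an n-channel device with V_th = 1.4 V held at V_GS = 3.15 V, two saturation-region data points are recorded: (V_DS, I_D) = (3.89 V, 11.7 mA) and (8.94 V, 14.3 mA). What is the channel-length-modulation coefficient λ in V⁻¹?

λ = 0.0531 V⁻¹

With V_GS fixed, I_D ∝ (1 + λ V_DS) in saturation, so I_D2/I_D1 = (1 + λ V_DS2)/(1 + λ V_DS1).
14.3/11.7 = 1.222 = (1 + 8.94 λ)/(1 + 3.89 λ).
Solving: λ (I_D1 V_DS2 − I_D2 V_DS1) = I_D2 − I_D1, so λ = (14.3 − 11.7) / (11.7 × 8.94 − 14.3 × 3.89) = 2.6 / 49 = 0.0531 V⁻¹.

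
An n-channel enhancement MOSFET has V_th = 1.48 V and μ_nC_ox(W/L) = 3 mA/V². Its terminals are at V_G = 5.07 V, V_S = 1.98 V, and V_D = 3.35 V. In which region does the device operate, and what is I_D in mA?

V_GS = V_G − V_S = 5.07 − 1.98 = 3.09 V; V_DS = V_D − V_S = 3.35 − 1.98 = 1.37 V.
V_ov = V_GS − V_th = 3.09 − 1.48 = 1.61 V.
Since V_DS = 1.37 V < V_ov = 1.61 V, the device is in the triode region.
I_D = k_n [V_ov · V_DS − ½ V_DS²] = 3 × [1.61 × 1.37 − 0.5 × 1.37²] = 3.8 mA.

Triode; I_D = 3.80 mA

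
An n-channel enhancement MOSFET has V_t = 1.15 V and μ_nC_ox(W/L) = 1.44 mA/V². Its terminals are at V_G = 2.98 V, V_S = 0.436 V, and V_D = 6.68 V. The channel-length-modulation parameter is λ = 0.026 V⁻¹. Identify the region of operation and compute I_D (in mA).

V_GS = V_G − V_S = 2.98 − 0.436 = 2.54 V; V_DS = V_D − V_S = 6.68 − 0.436 = 6.24 V.
V_ov = V_GS − V_t = 2.54 − 1.15 = 1.39 V.
Since V_DS = 6.24 V ≥ V_ov = 1.39 V, the device is in saturation.
I_D = ½ k_n V_ov² (1 + λ V_DS) = 0.5 × 1.44 × 1.39² × (1 + 0.026 × 6.24) = 1.63 mA.

Saturation; I_D = 1.63 mA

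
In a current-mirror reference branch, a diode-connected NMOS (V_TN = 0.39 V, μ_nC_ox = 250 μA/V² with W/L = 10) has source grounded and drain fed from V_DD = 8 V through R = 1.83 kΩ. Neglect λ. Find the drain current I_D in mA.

I_D = 3.27 mA

With gate tied to drain, V_GS = V_DS ≥ V_GS − V_TN, so the device is in saturation.
k_n = μ_nC_ox · (W/L) = 2.5 mA/V².
KCL at the drain: ½ k_n (V_GS − V_TN)² = (V_DD − V_GS)/R.
Let x = V_GS − 0.39. Then 2.29 x² + x − 7.61 = 0, giving x = 1.62 V (positive root), so V_GS = 2.01 V.
I_D = (V_DD − V_GS)/R = (8 − 2.01) / 1.83 = 3.27 mA.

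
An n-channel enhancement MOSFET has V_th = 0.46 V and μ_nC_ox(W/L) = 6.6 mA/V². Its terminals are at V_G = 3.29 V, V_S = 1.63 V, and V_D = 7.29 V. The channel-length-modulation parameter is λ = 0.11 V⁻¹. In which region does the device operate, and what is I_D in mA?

V_GS = V_G − V_S = 3.29 − 1.63 = 1.66 V; V_DS = V_D − V_S = 7.29 − 1.63 = 5.66 V.
V_ov = V_GS − V_th = 1.66 − 0.46 = 1.2 V.
Since V_DS = 5.66 V ≥ V_ov = 1.2 V, the device is in saturation.
I_D = ½ k_n V_ov² (1 + λ V_DS) = 0.5 × 6.6 × 1.2² × (1 + 0.11 × 5.66) = 7.71 mA.

Saturation; I_D = 7.71 mA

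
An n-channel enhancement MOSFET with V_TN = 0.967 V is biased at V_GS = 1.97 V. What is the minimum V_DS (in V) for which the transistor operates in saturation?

V_DS,sat = 1.00 V

The boundary between triode and saturation is V_DS = V_GS − V_TN = V_ov.
V_ov = 1.97 − 0.967 = 1 V.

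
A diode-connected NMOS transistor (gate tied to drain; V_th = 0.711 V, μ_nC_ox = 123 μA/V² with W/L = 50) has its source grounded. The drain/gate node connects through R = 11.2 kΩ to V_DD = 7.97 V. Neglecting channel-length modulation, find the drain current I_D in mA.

I_D = 0.608 mA

With gate tied to drain, V_GS = V_DS ≥ V_GS − V_th, so the device is in saturation.
k_n = μ_nC_ox · (W/L) = 6.15 mA/V².
KCL at the drain: ½ k_n (V_GS − V_th)² = (V_DD − V_GS)/R.
Let x = V_GS − 0.711. Then 34.4 x² + x − 7.259 = 0, giving x = 0.445 V (positive root), so V_GS = 1.16 V.
I_D = (V_DD − V_GS)/R = (7.97 − 1.16) / 11.2 = 0.608 mA.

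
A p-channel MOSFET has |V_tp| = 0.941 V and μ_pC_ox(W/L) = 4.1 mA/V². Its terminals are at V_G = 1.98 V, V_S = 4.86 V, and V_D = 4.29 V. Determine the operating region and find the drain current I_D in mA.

V_SG = V_S − V_G = 4.86 − 1.98 = 2.88 V; V_SD = V_S − V_D = 4.86 − 4.29 = 0.57 V.
V_ov = V_SG − |V_tp| = 2.88 − 0.941 = 1.94 V.
Since V_SD = 0.57 V < V_ov = 1.94 V, the device is in the triode region.
I_D = k_p [V_ov · V_SD − ½ V_SD²] = 4.1 × [1.94 × 0.57 − 0.5 × 0.57²] = 3.87 mA.

Triode; I_D = 3.87 mA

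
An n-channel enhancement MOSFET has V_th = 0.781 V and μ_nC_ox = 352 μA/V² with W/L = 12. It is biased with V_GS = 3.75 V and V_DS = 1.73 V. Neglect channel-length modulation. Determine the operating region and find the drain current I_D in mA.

Triode; I_D = 15.4 mA

k_n = μ_nC_ox · (W/L) = 4.224 mA/V².
V_ov = V_GS − V_th = 3.75 − 0.781 = 2.97 V.
Since V_DS = 1.73 V < V_ov = 2.97 V, the device is in the triode region.
I_D = k_n [V_ov · V_DS − ½ V_DS²] = 4.224 × [2.97 × 1.73 − 0.5 × 1.73²] = 15.4 mA.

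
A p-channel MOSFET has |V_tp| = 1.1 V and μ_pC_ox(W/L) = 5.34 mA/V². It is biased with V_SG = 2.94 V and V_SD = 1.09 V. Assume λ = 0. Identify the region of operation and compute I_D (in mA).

V_ov = V_SG − |V_tp| = 2.94 − 1.1 = 1.84 V.
Since V_SD = 1.09 V < V_ov = 1.84 V, the device is in the triode region.
I_D = k_p [V_ov · V_SD − ½ V_SD²] = 5.34 × [1.84 × 1.09 − 0.5 × 1.09²] = 7.54 mA.

Triode; I_D = 7.54 mA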